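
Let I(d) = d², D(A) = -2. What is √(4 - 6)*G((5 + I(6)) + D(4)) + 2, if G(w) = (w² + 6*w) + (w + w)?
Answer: 2 + 1833*I*√2 ≈ 2.0 + 2592.3*I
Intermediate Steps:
G(w) = w² + 8*w (G(w) = (w² + 6*w) + 2*w = w² + 8*w)
√(4 - 6)*G((5 + I(6)) + D(4)) + 2 = √(4 - 6)*(((5 + 6²) - 2)*(8 + ((5 + 6²) - 2))) + 2 = √(-2)*(((5 + 36) - 2)*(8 + ((5 + 36) - 2))) + 2 = (I*√2)*((41 - 2)*(8 + (41 - 2))) + 2 = (I*√2)*(39*(8 + 39)) + 2 = (I*√2)*(39*47) + 2 = (I*√2)*1833 + 2 = 1833*I*√2 + 2 = 2 + 1833*I*√2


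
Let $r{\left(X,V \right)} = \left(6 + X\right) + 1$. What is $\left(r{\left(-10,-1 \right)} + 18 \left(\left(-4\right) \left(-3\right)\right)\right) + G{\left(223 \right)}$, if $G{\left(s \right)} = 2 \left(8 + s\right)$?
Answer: $675$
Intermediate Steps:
$r{\left(X,V \right)} = 7 + X$
$G{\left(s \right)} = 16 + 2 s$
$\left(r{\left(-10,-1 \right)} + 18 \left(\left(-4\right) \left(-3\right)\right)\right) + G{\left(223 \right)} = \left(\left(7 - 10\right) + 18 \left(\left(-4\right) \left(-3\right)\right)\right) + \left(16 + 2 \cdot 223\right) = \left(-3 + 18 \cdot 12\right) + \left(16 + 446\right) = \left(-3 + 216\right) + 462 = 213 + 462 = 675$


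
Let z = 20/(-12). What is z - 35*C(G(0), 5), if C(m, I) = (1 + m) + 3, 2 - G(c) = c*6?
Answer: -635/3 ≈ -211.67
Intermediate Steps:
z = -5/3 (z = 20*(-1/12) = -5/3 ≈ -1.6667)
G(c) = 2 - 6*c (G(c) = 2 - c*6 = 2 - 6*c)
C(m, I) = 4 + m
z - 35*C(G(0), 5) = -5/3 - 35*(4 + (2 - 6*0)) = -5/3 - 35*(4 + (2 + 0)) = -5/3 - 35*(4 + 2) = -5/3 - 35*6 = -5/3 - 210 = -635/3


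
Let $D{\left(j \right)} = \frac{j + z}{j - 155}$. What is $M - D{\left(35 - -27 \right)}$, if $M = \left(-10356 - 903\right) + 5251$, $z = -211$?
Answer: $- \frac{558893}{93} \approx -6009.6$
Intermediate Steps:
$D{\left(j \right)} = \frac{-211 + j}{-155 + j}$ ($D{\left(j \right)} = \frac{j - 211}{j - 155} = \frac{-211 + j}{-155 + j}$)
$M = -6008$ ($M = -11259 + 5251 = -6008$)
$M - D{\left(35 - -27 \right)} = -6008 - \frac{-211 + \left(35 - -27\right)}{-155 + \left(35 - -27\right)} = -6008 - \frac{-211 + \left(35 + 27\right)}{-155 + \left(35 + 27\right)} = -6008 - \frac{-211 + 62}{-155 + 62} = -6008 - \frac{1}{-93} \left(-149\right) = -6008 - \left(- \frac{1}{93}\right) \left(-149\right) = -6008 - \frac{149}{93} = - \frac{558893}{93}$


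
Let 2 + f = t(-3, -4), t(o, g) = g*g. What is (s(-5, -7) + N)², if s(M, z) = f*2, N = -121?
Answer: 8649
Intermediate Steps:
t(o, g) = g²
f = 14 (f = -2 + (-4)² = -2 + 16 = 14)
s(M, z) = 28 (s(M, z) = 14*2 = 28)
(s(-5, -7) + N)² = (28 - 121)² = (-93)² = 8649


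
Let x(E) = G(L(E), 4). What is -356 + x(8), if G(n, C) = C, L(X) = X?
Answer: -352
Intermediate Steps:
x(E) = 4
-356 + x(8) = -356 + 4 = -352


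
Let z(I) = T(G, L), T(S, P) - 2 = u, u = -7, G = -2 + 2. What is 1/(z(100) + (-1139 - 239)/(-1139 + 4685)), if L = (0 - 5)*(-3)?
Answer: -1773/9554 ≈ -0.18558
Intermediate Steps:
G = 0
L = 15 (L = -5*(-3) = 15)
T(S, P) = -5 (T(S, P) = 2 - 7 = -5)
z(I) = -5
1/(z(100) + (-1139 - 239)/(-1139 + 4685)) = 1/(-5 + (-1139 - 239)/(-1139 + 4685)) = 1/(-5 - 1378/3546) = 1/(-5 - 1378*1/3546) = 1/(-5 - 689/1773) = 1/(-9554/1773) = -1773/9554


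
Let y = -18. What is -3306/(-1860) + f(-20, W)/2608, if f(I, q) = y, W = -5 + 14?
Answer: 357857/202120 ≈ 1.7705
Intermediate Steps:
W = 9
f(I, q) = -18
-3306/(-1860) + f(-20, W)/2608 = -3306/(-1860) - 18/2608 = -3306*(-1/1860) - 18*1/2608 = 551/310 - 9/1304 = 357857/202120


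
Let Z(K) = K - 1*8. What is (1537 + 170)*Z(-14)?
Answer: -37554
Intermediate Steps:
Z(K) = -8 + K (Z(K) = K - 8 = -8 + K)
(1537 + 170)*Z(-14) = (1537 + 170)*(-8 - 14) = 1707*(-22) = -37554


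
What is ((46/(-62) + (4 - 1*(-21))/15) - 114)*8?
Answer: -84128/93 ≈ -904.60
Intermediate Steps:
((46/(-62) + (4 - 1*(-21))/15) - 114)*8 = ((46*(-1/62) + (4 + 21)*(1/15)) - 114)*8 = ((-23/31 + 25*(1/15)) - 114)*8 = ((-23/31 + 5/3) - 114)*8 = (86/93 - 114)*8 = -10516/93*8 = -84128/93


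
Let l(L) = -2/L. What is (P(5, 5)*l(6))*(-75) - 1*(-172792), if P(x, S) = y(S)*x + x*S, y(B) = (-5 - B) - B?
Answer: 171542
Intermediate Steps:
y(B) = -5 - 2*B
P(x, S) = S*x + x*(-5 - 2*S) (P(x, S) = (-5 - 2*S)*x + x*S = x*(-5 - 2*S) + S*x = S*x + x*(-5 - 2*S))
(P(5, 5)*l(6))*(-75) - 1*(-172792) = ((5*(-5 - 1*5))*(-2/6))*(-75) - 1*(-172792) = ((5*(-5 - 5))*(-2*⅙))*(-75) + 172792 = ((5*(-10))*(-⅓))*(-75) + 172792 = -50*(-⅓)*(-75) + 172792 = (50/3)*(-75) + 172792 = -1250 + 172792 = 171542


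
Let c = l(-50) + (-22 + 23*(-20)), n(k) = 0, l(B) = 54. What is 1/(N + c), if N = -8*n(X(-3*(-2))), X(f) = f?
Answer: -1/428 ≈ -0.0023364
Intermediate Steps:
c = -428 (c = 54 + (-22 + 23*(-20)) = 54 + (-22 - 460) = 54 - 482 = -428)
N = 0 (N = -8*0 = 0)
1/(N + c) = 1/(0 - 428) = 1/(-428) = -1/428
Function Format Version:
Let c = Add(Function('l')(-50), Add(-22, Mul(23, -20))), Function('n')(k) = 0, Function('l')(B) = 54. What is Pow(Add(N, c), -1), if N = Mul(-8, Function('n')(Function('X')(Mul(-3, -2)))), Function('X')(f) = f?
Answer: Rational(-1, 428) ≈ -0.0023364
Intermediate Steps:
c = -428 (c = Add(54, Add(-22, Mul(23, -20))) = Add(54, Add(-22, -460)) = Add(54, -482) = -428)
N = 0 (N = Mul(-8, 0) = 0)
Pow(Add(N, c), -1) = Pow(Add(0, -428), -1) = Pow(-428, -1) = Rational(-1, 428)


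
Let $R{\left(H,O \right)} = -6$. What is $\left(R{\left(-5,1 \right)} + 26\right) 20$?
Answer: $400$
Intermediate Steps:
$\left(R{\left(-5,1 \right)} + 26\right) 20 = \left(-6 + 26\right) 20 = 20 \cdot 20 = 400$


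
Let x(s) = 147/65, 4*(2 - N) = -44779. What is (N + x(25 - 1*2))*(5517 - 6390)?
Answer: -2541951639/260 ≈ -9.7767e+6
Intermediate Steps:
N = 44787/4 (N = 2 - 1/4*(-44779) = 2 + 44779/4 = 44787/4 ≈ 11197.)
x(s) = 147/65 (x(s) = 147*(1/65) = 147/65)
(N + x(25 - 1*2))*(5517 - 6390) = (44787/4 + 147/65)*(5517 - 6390) = (2911743/260)*(-873) = -2541951639/260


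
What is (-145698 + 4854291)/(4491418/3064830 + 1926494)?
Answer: 7215518542095/2952190548719 ≈ 2.4441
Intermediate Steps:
(-145698 + 4854291)/(4491418/3064830 + 1926494) = 4708593/(4491418*(1/3064830) + 1926494) = 4708593/(2245709/1532415 + 1926494) = 4708593/(2952190548719/1532415) = 4708593*(1532415/2952190548719) = 7215518542095/2952190548719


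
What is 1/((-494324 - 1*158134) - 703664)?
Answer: -1/1356122 ≈ -7.3740e-7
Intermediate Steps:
1/((-494324 - 1*158134) - 703664) = 1/((-494324 - 158134) - 703664) = 1/(-652458 - 703664) = 1/(-1356122) = -1/1356122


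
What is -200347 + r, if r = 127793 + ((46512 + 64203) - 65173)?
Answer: -27012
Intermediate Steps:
r = 173335 (r = 127793 + (110715 - 65173) = 127793 + 45542 = 173335)
-200347 + r = -200347 + 173335 = -27012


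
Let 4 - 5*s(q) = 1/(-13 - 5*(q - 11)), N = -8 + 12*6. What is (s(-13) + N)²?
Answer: 1201800889/286225 ≈ 4198.8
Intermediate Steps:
N = 64 (N = -8 + 72 = 64)
s(q) = ⅘ - 1/(5*(42 - 5*q)) (s(q) = ⅘ - 1/(5*(-13 - 5*(q - 11))) = ⅘ - 1/(5*(-13 - 5*(-11 + q))) = ⅘ - 1/(5*(-13 + (55 - 5*q))) = ⅘ - 1/(5*(42 - 5*q)))
(s(-13) + N)² = ((-167 + 20*(-13))/(5*(-42 + 5*(-13))) + 64)² = ((-167 - 260)/(5*(-42 - 65)) + 64)² = ((⅕)*(-427)/(-107) + 64)² = ((⅕)*(-1/107)*(-427) + 64)² = (427/535 + 64)² = (34667/535)² = 1201800889/286225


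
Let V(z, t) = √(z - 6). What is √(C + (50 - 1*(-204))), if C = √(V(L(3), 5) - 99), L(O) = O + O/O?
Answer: √(254 + √(-99 + I*√2)) ≈ 15.943 + 0.31206*I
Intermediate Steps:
L(O) = 1 + O (L(O) = O + 1 = 1 + O)
V(z, t) = √(-6 + z)
C = √(-99 + I*√2) (C = √(√(-6 + (1 + 3)) - 99) = √(√(-6 + 4) - 99) = √(√(-2) - 99) = √(I*√2 - 99) = √(-99 + I*√2) ≈ 0.07106 + 9.9501*I)
√(C + (50 - 1*(-204))) = √(√(-99 + I*√2) + (50 - 1*(-204))) = √(√(-99 + I*√2) + (50 + 204)) = √(√(-99 + I*√2) + 254) = √(254 + √(-99 + I*√2))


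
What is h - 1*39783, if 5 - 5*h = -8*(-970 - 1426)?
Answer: -218078/5 ≈ -43616.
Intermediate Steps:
h = -19163/5 (h = 1 - (-8)*(-970 - 1426)/5 = 1 - (-8)*(-2396)/5 = 1 - ⅕*19168 = 1 - 19168/5 = -19163/5 ≈ -3832.6)
h - 1*39783 = -19163/5 - 1*39783 = -19163/5 - 39783 = -218078/5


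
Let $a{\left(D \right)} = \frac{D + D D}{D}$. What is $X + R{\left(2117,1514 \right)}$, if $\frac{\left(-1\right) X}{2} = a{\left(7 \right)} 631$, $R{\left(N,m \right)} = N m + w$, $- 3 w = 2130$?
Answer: $3194332$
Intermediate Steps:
$w = -710$ ($w = \left(- \frac{1}{3}\right) 2130 = -710$)
$a{\left(D \right)} = \frac{D + D^{2}}{D}$
$R{\left(N,m \right)} = -710 + N m$ ($R{\left(N,m \right)} = N m - 710 = -710 + N m$)
$X = -10096$ ($X = - 2 \left(1 + 7\right) 631 = - 2 \cdot 8 \cdot 631 = \left(-2\right) 5048 = -10096$)
$X + R{\left(2117,1514 \right)} = -10096 + \left(-710 + 2117 \cdot 1514\right) = -10096 + \left(-710 + 3205138\right) = -10096 + 3204428 = 3194332$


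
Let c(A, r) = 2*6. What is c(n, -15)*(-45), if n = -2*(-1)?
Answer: -540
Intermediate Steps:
n = 2
c(A, r) = 12
c(n, -15)*(-45) = 12*(-45) = -540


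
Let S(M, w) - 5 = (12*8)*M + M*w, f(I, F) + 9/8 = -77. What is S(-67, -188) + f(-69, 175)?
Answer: 48727/8 ≈ 6090.9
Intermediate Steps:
f(I, F) = -625/8 (f(I, F) = -9/8 - 77 = -625/8)
S(M, w) = 5 + 96*M + M*w (S(M, w) = 5 + ((12*8)*M + M*w) = 5 + (96*M + M*w) = 5 + 96*M + M*w)
S(-67, -188) + f(-69, 175) = (5 + 96*(-67) - 67*(-188)) - 625/8 = (5 - 6432 + 12596) - 625/8 = 6169 - 625/8 = 48727/8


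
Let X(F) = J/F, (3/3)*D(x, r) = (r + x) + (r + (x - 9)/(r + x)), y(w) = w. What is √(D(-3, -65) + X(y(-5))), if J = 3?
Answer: I*√963985/85 ≈ 11.551*I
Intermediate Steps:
D(x, r) = x + 2*r + (-9 + x)/(r + x) (D(x, r) = (r + x) + (r + (x - 9)/(r + x)) = (r + x) + (r + (-9 + x)/(r + x)) = x + 2*r + (-9 + x)/(r + x))
X(F) = 3/F
√(D(-3, -65) + X(y(-5))) = √((-9 - 3 + (-3)² + 2*(-65)² + 3*(-65)*(-3))/(-65 - 3) + 3/(-5)) = √((-9 - 3 + 9 + 2*4225 + 585)/(-68) + 3*(-⅕)) = √(-(-9 - 3 + 9 + 8450 + 585)/68 - ⅗) = √(-1/68*9032 - ⅗) = √(-2258/17 - ⅗) = √(-11341/85) = I*√963985/85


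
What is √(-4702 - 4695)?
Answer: I*√9397 ≈ 96.938*I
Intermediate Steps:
√(-4702 - 4695) = √(-9397) = I*√9397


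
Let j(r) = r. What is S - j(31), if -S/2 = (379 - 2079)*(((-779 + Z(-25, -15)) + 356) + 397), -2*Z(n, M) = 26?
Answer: -132631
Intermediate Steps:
Z(n, M) = -13 (Z(n, M) = -½*26 = -13)
S = -132600 (S = -2*(379 - 2079)*(((-779 - 13) + 356) + 397) = -(-3400)*((-792 + 356) + 397) = -(-3400)*(-436 + 397) = -(-3400)*(-39) = -2*66300 = -132600)
S - j(31) = -132600 - 1*31 = -132600 - 31 = -132631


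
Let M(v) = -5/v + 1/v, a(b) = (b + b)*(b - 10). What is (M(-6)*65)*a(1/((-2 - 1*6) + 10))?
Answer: -1235/3 ≈ -411.67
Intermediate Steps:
a(b) = 2*b*(-10 + b) (a(b) = (2*b)*(-10 + b) = 2*b*(-10 + b))
M(v) = -4/v (M(v) = -5/v + 1/v = -4/v)
(M(-6)*65)*a(1/((-2 - 1*6) + 10)) = (-4/(-6)*65)*(2*(-10 + 1/((-2 - 1*6) + 10))/((-2 - 1*6) + 10)) = (-4*(-⅙)*65)*(2*(-10 + 1/((-2 - 6) + 10))/((-2 - 6) + 10)) = ((⅔)*65)*(2*(-10 + 1/(-8 + 10))/(-8 + 10)) = 130*(2*(-10 + 1/2)/2)/3 = 130*(2*(½)*(-10 + ½))/3 = 130*(2*(½)*(-19/2))/3 = (130/3)*(-19/2) = -1235/3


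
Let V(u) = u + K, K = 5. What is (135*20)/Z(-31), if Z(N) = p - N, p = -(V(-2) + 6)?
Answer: 1350/11 ≈ 122.73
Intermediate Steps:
V(u) = 5 + u (V(u) = u + 5 = 5 + u)
p = -9 (p = -((5 - 2) + 6) = -(3 + 6) = -1*9 = -9)
Z(N) = -9 - N
(135*20)/Z(-31) = (135*20)/(-9 - 1*(-31)) = 2700/(-9 + 31) = 2700/22 = 2700*(1/22) = 1350/11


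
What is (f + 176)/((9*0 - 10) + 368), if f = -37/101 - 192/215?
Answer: 3794493/7773970 ≈ 0.48810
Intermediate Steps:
f = -27347/21715 (f = -37*1/101 - 192*1/215 = -37/101 - 192/215 = -27347/21715 ≈ -1.2594)
(f + 176)/((9*0 - 10) + 368) = (-27347/21715 + 176)/((9*0 - 10) + 368) = 3794493/(21715*((0 - 10) + 368)) = 3794493/(21715*(-10 + 368)) = (3794493/21715)/358 = (3794493/21715)*(1/358) = 3794493/7773970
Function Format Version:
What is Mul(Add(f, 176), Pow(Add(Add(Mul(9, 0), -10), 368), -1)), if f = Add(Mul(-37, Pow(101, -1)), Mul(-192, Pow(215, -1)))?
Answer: Rational(3794493, 7773970) ≈ 0.48810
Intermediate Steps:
f = Rational(-27347, 21715) (f = Add(Mul(-37, Rational(1, 101)), Mul(-192, Rational(1, 215))) = Add(Rational(-37, 101), Rational(-192, 215)) = Rational(-27347, 21715) ≈ -1.2594)
Mul(Add(f, 176), Pow(Add(Add(Mul(9, 0), -10), 368), -1)) = Mul(Add(Rational(-27347, 21715), 176), Pow(Add(Add(Mul(9, 0), -10), 368), -1)) = Mul(Rational(3794493, 21715), Pow(Add(Add(0, -10), 368), -1)) = Mul(Rational(3794493, 21715), Pow(Add(-10, 368), -1)) = Mul(Rational(3794493, 21715), Pow(358, -1)) = Mul(Rational(3794493, 21715), Rational(1, 358)) = Rational(3794493, 7773970)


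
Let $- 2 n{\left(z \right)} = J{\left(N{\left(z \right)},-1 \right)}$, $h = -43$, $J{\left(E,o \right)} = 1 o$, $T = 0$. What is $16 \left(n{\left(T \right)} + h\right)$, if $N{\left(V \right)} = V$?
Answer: $-680$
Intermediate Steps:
$J{\left(E,o \right)} = o$
$n{\left(z \right)} = \frac{1}{2}$ ($n{\left(z \right)} = \left(- \frac{1}{2}\right) \left(-1\right) = \frac{1}{2}$)
$16 \left(n{\left(T \right)} + h\right) = 16 \left(\frac{1}{2} - 43\right) = 16 \left(- \frac{85}{2}\right) = -680$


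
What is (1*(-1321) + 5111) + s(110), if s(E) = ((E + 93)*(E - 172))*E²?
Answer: -152286810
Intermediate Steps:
s(E) = E²*(-172 + E)*(93 + E) (s(E) = ((93 + E)*(-172 + E))*E² = ((-172 + E)*(93 + E))*E² = E²*(-172 + E)*(93 + E))
(1*(-1321) + 5111) + s(110) = (1*(-1321) + 5111) + 110²*(-15996 + 110² - 79*110) = (-1321 + 5111) + 12100*(-15996 + 12100 - 8690) = 3790 + 12100*(-12586) = 3790 - 152290600 = -152286810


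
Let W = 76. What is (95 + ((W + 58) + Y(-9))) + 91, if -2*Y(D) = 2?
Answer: 319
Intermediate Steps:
Y(D) = -1 (Y(D) = -½*2 = -1)
(95 + ((W + 58) + Y(-9))) + 91 = (95 + ((76 + 58) - 1)) + 91 = (95 + (134 - 1)) + 91 = (95 + 133) + 91 = 228 + 91 = 319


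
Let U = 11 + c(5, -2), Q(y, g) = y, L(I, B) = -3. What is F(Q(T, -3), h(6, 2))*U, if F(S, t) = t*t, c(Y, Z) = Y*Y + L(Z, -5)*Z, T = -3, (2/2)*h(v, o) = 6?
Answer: 1512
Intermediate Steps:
h(v, o) = 6
c(Y, Z) = Y**2 - 3*Z (c(Y, Z) = Y*Y - 3*Z = Y**2 - 3*Z)
F(S, t) = t**2
U = 42 (U = 11 + (5**2 - 3*(-2)) = 11 + (25 + 6) = 11 + 31 = 42)
F(Q(T, -3), h(6, 2))*U = 6**2*42 = 36*42 = 1512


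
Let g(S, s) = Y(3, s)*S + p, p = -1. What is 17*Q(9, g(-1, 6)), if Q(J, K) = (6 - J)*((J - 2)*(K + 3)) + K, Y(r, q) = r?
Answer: 289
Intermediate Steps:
g(S, s) = -1 + 3*S (g(S, s) = 3*S - 1 = -1 + 3*S)
Q(J, K) = K + (-2 + J)*(3 + K)*(6 - J) (Q(J, K) = (6 - J)*((-2 + J)*(3 + K)) + K = (-2 + J)*(3 + K)*(6 - J) + K = K + (-2 + J)*(3 + K)*(6 - J))
17*Q(9, g(-1, 6)) = 17*(-36 - 11*(-1 + 3*(-1)) - 3*9² + 24*9 - 1*(-1 + 3*(-1))*9² + 8*9*(-1 + 3*(-1))) = 17*(-36 - 11*(-1 - 3) - 3*81 + 216 - 1*(-1 - 3)*81 + 8*9*(-1 - 3)) = 17*(-36 - 11*(-4) - 243 + 216 - 1*(-4)*81 + 8*9*(-4)) = 17*(-36 + 44 - 243 + 216 + 324 - 288) = 17*17 = 289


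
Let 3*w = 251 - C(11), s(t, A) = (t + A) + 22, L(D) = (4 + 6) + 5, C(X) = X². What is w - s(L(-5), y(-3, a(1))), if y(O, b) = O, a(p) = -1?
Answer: 28/3 ≈ 9.3333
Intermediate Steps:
L(D) = 15 (L(D) = 10 + 5 = 15)
s(t, A) = 22 + A + t (s(t, A) = (A + t) + 22 = 22 + A + t)
w = 130/3 (w = (251 - 1*11²)/3 = (251 - 1*121)/3 = (251 - 121)/3 = (⅓)*130 = 130/3 ≈ 43.333)
w - s(L(-5), y(-3, a(1))) = 130/3 - (22 - 3 + 15) = 130/3 - 1*34 = 130/3 - 34 = 28/3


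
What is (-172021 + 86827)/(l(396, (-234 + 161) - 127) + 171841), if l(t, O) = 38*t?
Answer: -85194/186889 ≈ -0.45585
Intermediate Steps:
(-172021 + 86827)/(l(396, (-234 + 161) - 127) + 171841) = (-172021 + 86827)/(38*396 + 171841) = -85194/(15048 + 171841) = -85194/186889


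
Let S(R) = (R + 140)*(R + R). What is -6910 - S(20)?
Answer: -13310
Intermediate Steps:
S(R) = 2*R*(140 + R) (S(R) = (140 + R)*(2*R) = 2*R*(140 + R))
-6910 - S(20) = -6910 - 2*20*(140 + 20) = -6910 - 2*20*160 = -6910 - 1*6400 = -6910 - 6400 = -13310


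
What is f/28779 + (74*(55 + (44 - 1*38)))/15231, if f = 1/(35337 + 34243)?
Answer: 3013008968237/10166402197140 ≈ 0.29637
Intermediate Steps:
f = 1/69580 ≈ 1.4372e-5
f/28779 + (74*(55 + (44 - 1*38)))/15231 = (1/69580)/28779 + (74*(55 + (44 - 1*38)))/15231 = (1/69580)*(1/28779) + (74*(55 + (44 - 38)))*(1/15231) = 1/2002442820 + (74*(55 + 6))*(1/15231) = 1/2002442820 + (74*61)*(1/15231) = 1/2002442820 + 4514*(1/15231) = 1/2002442820 + 4514/15231 = 3013008968237/10166402197140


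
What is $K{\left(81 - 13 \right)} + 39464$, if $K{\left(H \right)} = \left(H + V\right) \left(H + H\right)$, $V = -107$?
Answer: $34160$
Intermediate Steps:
$K{\left(H \right)} = 2 H \left(-107 + H\right)$ ($K{\left(H \right)} = \left(H - 107\right) \left(H + H\right) = \left(-107 + H\right) 2 H = 2 H \left(-107 + H\right)$)
$K{\left(81 - 13 \right)} + 39464 = 2 \left(81 - 13\right) \left(-107 + \left(81 - 13\right)\right) + 39464 = 2 \cdot 68 \left(-107 + 68\right) + 39464 = 2 \cdot 68 \left(-39\right) + 39464 = -5304 + 39464 = 34160$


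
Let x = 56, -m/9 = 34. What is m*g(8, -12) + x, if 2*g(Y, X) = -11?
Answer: 1739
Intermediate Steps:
m = -306 (m = -9*34 = -306)
g(Y, X) = -11/2 (g(Y, X) = (½)*(-11) = -11/2)
m*g(8, -12) + x = -306*(-11/2) + 56 = 1683 + 56 = 1739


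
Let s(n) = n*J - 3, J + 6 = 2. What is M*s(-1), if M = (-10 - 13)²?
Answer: 529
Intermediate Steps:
J = -4 (J = -6 + 2 = -4)
M = 529 (M = (-23)² = 529)
s(n) = -3 - 4*n (s(n) = n*(-4) - 3 = -4*n - 3 = -3 - 4*n)
M*s(-1) = 529*(-3 - 4*(-1)) = 529*(-3 + 4) = 529*1 = 529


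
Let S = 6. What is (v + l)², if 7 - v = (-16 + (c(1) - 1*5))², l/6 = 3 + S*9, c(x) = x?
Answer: 2601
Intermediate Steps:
l = 342 (l = 6*(3 + 6*9) = 6*(3 + 54) = 6*57 = 342)
v = -393 (v = 7 - (-16 + (1 - 1*5))² = 7 - (-16 + (1 - 5))² = 7 - (-16 - 4)² = 7 - 1*(-20)² = 7 - 1*400 = 7 - 400 = -393)
(v + l)² = (-393 + 342)² = (-51)² = 2601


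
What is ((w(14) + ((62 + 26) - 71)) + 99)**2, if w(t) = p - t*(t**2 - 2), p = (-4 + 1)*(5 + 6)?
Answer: 6932689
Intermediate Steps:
p = -33 (p = -3*11 = -33)
w(t) = -33 - t*(-2 + t**2) (w(t) = -33 - t*(t**2 - 2) = -33 - t*(-2 + t**2))
((w(14) + ((62 + 26) - 71)) + 99)**2 = (((-33 - 1*14**3 + 2*14) + ((62 + 26) - 71)) + 99)**2 = (((-33 - 1*2744 + 28) + (88 - 71)) + 99)**2 = (((-33 - 2744 + 28) + 17) + 99)**2 = ((-2749 + 17) + 99)**2 = (-2732 + 99)**2 = (-2633)**2 = 6932689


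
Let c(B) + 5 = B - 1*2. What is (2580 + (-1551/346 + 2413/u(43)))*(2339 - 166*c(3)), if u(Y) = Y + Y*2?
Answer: 115906329539/14878 ≈ 7.7904e+6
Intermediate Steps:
u(Y) = 3*Y (u(Y) = Y + 2*Y = 3*Y)
c(B) = -7 + B (c(B) = -5 + (B - 1*2) = -5 + (B - 2) = -5 + (-2 + B) = -7 + B)
(2580 + (-1551/346 + 2413/u(43)))*(2339 - 166*c(3)) = (2580 + (-1551/346 + 2413/((3*43))))*(2339 - 166*(-7 + 3)) = (2580 + (-1551*1/346 + 2413/129))*(2339 - 166*(-4)) = (2580 + (-1551/346 + 2413*(1/129)))*(2339 + 664) = (2580 + (-1551/346 + 2413/129))*3003 = (2580 + 634819/44634)*3003 = (115790539/44634)*3003 = 115906329539/14878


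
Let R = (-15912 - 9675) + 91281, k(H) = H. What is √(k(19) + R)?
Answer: √65713 ≈ 256.35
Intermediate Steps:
R = 65694 (R = -25587 + 91281 = 65694)
√(k(19) + R) = √(19 + 65694) = √65713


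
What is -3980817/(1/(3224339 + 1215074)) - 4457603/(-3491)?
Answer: -61694665170352108/3491 ≈ -1.7672e+13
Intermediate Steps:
-3980817/(1/(3224339 + 1215074)) - 4457603/(-3491) = -3980817/(1/4439413) - 4457603*(-1/3491) = -3980817/1/4439413 + 4457603/3491 = -3980817*4439413 + 4457603/3491 = -17672490740421 + 4457603/3491 = -61694665170352108/3491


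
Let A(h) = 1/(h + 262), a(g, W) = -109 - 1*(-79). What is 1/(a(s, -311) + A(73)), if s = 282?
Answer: -335/10049 ≈ -0.033337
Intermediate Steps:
a(g, W) = -30 (a(g, W) = -109 + 79 = -30)
A(h) = 1/(262 + h)
1/(a(s, -311) + A(73)) = 1/(-30 + 1/(262 + 73)) = 1/(-30 + 1/335) = 1/(-10049/335) = -335/10049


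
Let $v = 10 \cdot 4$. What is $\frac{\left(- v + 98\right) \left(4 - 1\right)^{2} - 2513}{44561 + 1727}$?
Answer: $- \frac{181}{4208} \approx -0.043013$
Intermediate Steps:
$v = 40$
$\frac{\left(- v + 98\right) \left(4 - 1\right)^{2} - 2513}{44561 + 1727} = \frac{\left(\left(-1\right) 40 + 98\right) \left(4 - 1\right)^{2} - 2513}{44561 + 1727} = \frac{\left(-40 + 98\right) 3^{2} - 2513}{46288} = \left(58 \cdot 9 - 2513\right) \frac{1}{46288} = \left(522 - 2513\right) \frac{1}{46288} = \left(-1991\right) \frac{1}{46288} = - \frac{181}{4208}$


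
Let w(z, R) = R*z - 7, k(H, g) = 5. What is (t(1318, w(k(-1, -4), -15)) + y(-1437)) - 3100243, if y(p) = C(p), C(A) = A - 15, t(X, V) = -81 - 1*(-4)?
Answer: -3101772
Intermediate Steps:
w(z, R) = -7 + R*z
t(X, V) = -77 (t(X, V) = -81 + 4 = -77)
C(A) = -15 + A
y(p) = -15 + p
(t(1318, w(k(-1, -4), -15)) + y(-1437)) - 3100243 = (-77 + (-15 - 1437)) - 3100243 = (-77 - 1452) - 3100243 = -1529 - 3100243 = -3101772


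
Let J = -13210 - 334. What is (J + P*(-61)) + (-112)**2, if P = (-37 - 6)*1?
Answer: 1623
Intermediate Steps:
P = -43 (P = -43*1 = -43)
J = -13544
(J + P*(-61)) + (-112)**2 = (-13544 - 43*(-61)) + (-112)**2 = (-13544 + 2623) + 12544 = -10921 + 12544 = 1623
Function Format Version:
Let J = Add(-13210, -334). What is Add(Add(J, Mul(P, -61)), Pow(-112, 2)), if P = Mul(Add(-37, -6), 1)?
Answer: 1623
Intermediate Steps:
P = -43 (P = Mul(-43, 1) = -43)
J = -13544
Add(Add(J, Mul(P, -61)), Pow(-112, 2)) = Add(Add(-13544, Mul(-43, -61)), Pow(-112, 2)) = Add(Add(-13544, 2623), 12544) = Add(-10921, 12544) = 1623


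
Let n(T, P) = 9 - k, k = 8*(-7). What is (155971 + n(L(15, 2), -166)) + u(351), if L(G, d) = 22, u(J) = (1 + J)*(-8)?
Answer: 153220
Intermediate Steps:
k = -56
u(J) = -8 - 8*J
n(T, P) = 65 (n(T, P) = 9 - 1*(-56) = 9 + 56 = 65)
(155971 + n(L(15, 2), -166)) + u(351) = (155971 + 65) + (-8 - 8*351) = 156036 + (-8 - 2808) = 156036 - 2816 = 153220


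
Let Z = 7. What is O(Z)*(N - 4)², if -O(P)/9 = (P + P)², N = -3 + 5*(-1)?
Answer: -254016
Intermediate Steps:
N = -8 (N = -3 - 5 = -8)
O(P) = -36*P² (O(P) = -9*(P + P)² = -9*4*P² = -36*P²)
O(Z)*(N - 4)² = (-36*7²)*(-8 - 4)² = -36*49*(-12)² = -1764*144 = -254016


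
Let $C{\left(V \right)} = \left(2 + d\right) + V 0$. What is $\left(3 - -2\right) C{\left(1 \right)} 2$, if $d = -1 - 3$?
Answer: $-20$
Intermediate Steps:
$d = -4$ ($d = -1 - 3 = -4$)
$C{\left(V \right)} = -2$ ($C{\left(V \right)} = \left(2 - 4\right) + V 0 = -2 + 0 = -2$)
$\left(3 - -2\right) C{\left(1 \right)} 2 = \left(3 - -2\right) \left(-2\right) 2 = \left(3 + 2\right) \left(-2\right) 2 = 5 \left(-2\right) 2 = \left(-10\right) 2 = -20$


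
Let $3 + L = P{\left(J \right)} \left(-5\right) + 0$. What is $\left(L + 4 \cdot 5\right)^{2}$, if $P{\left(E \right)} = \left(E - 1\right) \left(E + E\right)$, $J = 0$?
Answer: $289$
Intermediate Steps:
$P{\left(E \right)} = 2 E \left(-1 + E\right)$ ($P{\left(E \right)} = \left(-1 + E\right) 2 E = 2 E \left(-1 + E\right)$)
$L = -3$ ($L = -3 + \left(2 \cdot 0 \left(-1 + 0\right) \left(-5\right) + 0\right) = -3 + \left(2 \cdot 0 \left(-1\right) \left(-5\right) + 0\right) = -3 + \left(0 \left(-5\right) + 0\right) = -3 + \left(0 + 0\right) = -3 + 0 = -3$)
$\left(L + 4 \cdot 5\right)^{2} = \left(-3 + 4 \cdot 5\right)^{2} = \left(-3 + 20\right)^{2} = 17^{2} = 289$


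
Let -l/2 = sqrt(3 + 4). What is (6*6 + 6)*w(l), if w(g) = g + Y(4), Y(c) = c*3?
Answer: 504 - 84*sqrt(7) ≈ 281.76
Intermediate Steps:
Y(c) = 3*c
l = -2*sqrt(7) (l = -2*sqrt(3 + 4) = -2*sqrt(7) ≈ -5.2915)
w(g) = 12 + g (w(g) = g + 3*4 = g + 12 = 12 + g)
(6*6 + 6)*w(l) = (6*6 + 6)*(12 - 2*sqrt(7)) = (36 + 6)*(12 - 2*sqrt(7)) = 42*(12 - 2*sqrt(7)) = 504 - 84*sqrt(7)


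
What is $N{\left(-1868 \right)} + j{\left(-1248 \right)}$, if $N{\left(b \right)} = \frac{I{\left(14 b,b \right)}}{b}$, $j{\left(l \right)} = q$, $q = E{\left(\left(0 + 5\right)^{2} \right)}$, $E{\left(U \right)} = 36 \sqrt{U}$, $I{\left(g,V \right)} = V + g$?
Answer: $195$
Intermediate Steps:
$q = 180$ ($q = 36 \sqrt{\left(0 + 5\right)^{2}} = 36 \sqrt{5^{2}} = 36 \sqrt{25} = 36 \cdot 5 = 180$)
$j{\left(l \right)} = 180$
$N{\left(b \right)} = 15$ ($N{\left(b \right)} = \frac{b + 14 b}{b} = \frac{15 b}{b} = 15$)
$N{\left(-1868 \right)} + j{\left(-1248 \right)} = 15 + 180 = 195$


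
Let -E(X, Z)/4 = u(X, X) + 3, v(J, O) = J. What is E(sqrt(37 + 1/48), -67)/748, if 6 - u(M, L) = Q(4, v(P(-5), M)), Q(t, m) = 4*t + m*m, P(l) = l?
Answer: 32/187 ≈ 0.17112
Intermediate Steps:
Q(t, m) = m**2 + 4*t (Q(t, m) = 4*t + m**2 = m**2 + 4*t)
u(M, L) = -35 (u(M, L) = 6 - ((-5)**2 + 4*4) = 6 - (25 + 16) = 6 - 1*41 = 6 - 41 = -35)
E(X, Z) = 128 (E(X, Z) = -4*(-35 + 3) = -4*(-32) = 128)
E(sqrt(37 + 1/48), -67)/748 = 128/748 = 128*(1/748) = 32/187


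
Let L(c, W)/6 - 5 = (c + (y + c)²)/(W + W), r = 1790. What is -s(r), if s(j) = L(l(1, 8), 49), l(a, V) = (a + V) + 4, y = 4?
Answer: -2376/49 ≈ -48.490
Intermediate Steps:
l(a, V) = 4 + V + a (l(a, V) = (V + a) + 4 = 4 + V + a)
L(c, W) = 30 + 3*(c + (4 + c)²)/W (L(c, W) = 30 + 6*((c + (4 + c)²)/(W + W)) = 30 + 6*((c + (4 + c)²)/((2*W))) = 30 + 6*((c + (4 + c)²)*(1/(2*W))) = 30 + 6*((c + (4 + c)²)/(2*W)) = 30 + 3*(c + (4 + c)²)/W)
s(j) = 2376/49 (s(j) = 3*((4 + 8 + 1) + (4 + (4 + 8 + 1))² + 10*49)/49 = 3*(1/49)*(13 + (4 + 13)² + 490) = 3*(1/49)*(13 + 17² + 490) = 3*(1/49)*(13 + 289 + 490) = 3*(1/49)*792 = 2376/49)
-s(r) = -1*2376/49 = -2376/49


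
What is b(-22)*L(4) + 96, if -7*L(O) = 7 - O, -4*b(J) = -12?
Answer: 663/7 ≈ 94.714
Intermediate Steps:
b(J) = 3 (b(J) = -1/4*(-12) = 3)
L(O) = -1 + O/7 (L(O) = -(7 - O)/7 = -1 + O/7)
b(-22)*L(4) + 96 = 3*(-1 + (1/7)*4) + 96 = 3*(-1 + 4/7) + 96 = 3*(-3/7) + 96 = -9/7 + 96 = 663/7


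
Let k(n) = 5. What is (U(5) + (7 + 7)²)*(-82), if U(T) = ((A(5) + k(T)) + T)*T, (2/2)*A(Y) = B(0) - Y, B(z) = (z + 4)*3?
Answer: -23042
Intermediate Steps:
B(z) = 12 + 3*z (B(z) = (4 + z)*3 = 12 + 3*z)
A(Y) = 12 - Y (A(Y) = (12 + 3*0) - Y = (12 + 0) - Y = 12 - Y)
U(T) = T*(12 + T) (U(T) = (((12 - 1*5) + 5) + T)*T = (((12 - 5) + 5) + T)*T = ((7 + 5) + T)*T = (12 + T)*T = T*(12 + T))
(U(5) + (7 + 7)²)*(-82) = (5*(12 + 5) + (7 + 7)²)*(-82) = (5*17 + 14²)*(-82) = (85 + 196)*(-82) = 281*(-82) = -23042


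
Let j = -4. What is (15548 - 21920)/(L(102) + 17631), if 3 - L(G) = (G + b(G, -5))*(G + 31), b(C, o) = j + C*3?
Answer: 3186/18049 ≈ 0.17652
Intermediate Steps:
b(C, o) = -4 + 3*C (b(C, o) = -4 + C*3 = -4 + 3*C)
L(G) = 3 - (-4 + 4*G)*(31 + G) (L(G) = 3 - (G + (-4 + 3*G))*(G + 31) = 3 - (-4 + 4*G)*(31 + G))
(15548 - 21920)/(L(102) + 17631) = (15548 - 21920)/((127 - 120*102 - 4*102²) + 17631) = -6372/((127 - 12240 - 4*10404) + 17631) = -6372/((127 - 12240 - 41616) + 17631) = -6372/(-53729 + 17631) = -6372/(-36098) = -6372*(-1/36098) = 3186/18049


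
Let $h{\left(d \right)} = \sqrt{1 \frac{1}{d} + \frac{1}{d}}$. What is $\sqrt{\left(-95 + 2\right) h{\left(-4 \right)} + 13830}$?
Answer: $\frac{\sqrt{55320 - 186 i \sqrt{2}}}{2} \approx 117.6 - 0.27959 i$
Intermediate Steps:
$h{\left(d \right)} = \sqrt{2} \sqrt{\frac{1}{d}}$ ($h{\left(d \right)} = \sqrt{\frac{1}{d} + \frac{1}{d}} = \sqrt{\frac{2}{d}} = \sqrt{2} \sqrt{\frac{1}{d}}$)
$\sqrt{\left(-95 + 2\right) h{\left(-4 \right)} + 13830} = \sqrt{\left(-95 + 2\right) \sqrt{2} \sqrt{\frac{1}{-4}} + 13830} = \sqrt{- 93 \sqrt{2} \sqrt{- \frac{1}{4}} + 13830} = \sqrt{- 93 \sqrt{2} \frac{i}{2} + 13830} = \sqrt{- 93 \frac{i \sqrt{2}}{2} + 13830} = \sqrt{- \frac{93 i \sqrt{2}}{2} + 13830} = \sqrt{13830 - \frac{93 i \sqrt{2}}{2}}$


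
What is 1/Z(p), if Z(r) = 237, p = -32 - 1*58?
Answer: 1/237 ≈ 0.0042194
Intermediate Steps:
p = -90 (p = -32 - 58 = -90)
1/Z(p) = 1/237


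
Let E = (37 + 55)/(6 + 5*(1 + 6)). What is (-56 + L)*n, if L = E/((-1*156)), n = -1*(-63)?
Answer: -1880907/533 ≈ -3528.9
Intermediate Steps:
n = 63
E = 92/41 (E = 92/(6 + 5*7) = 92/(6 + 35) = 92/41 ≈ 2.2439)
L = -23/1599 (L = 92/(41*((-1*156))) = (92/41)/(-156) = (92/41)*(-1/156) = -23/1599 ≈ -0.014384)
(-56 + L)*n = (-56 - 23/1599)*63 = -89567/1599*63 = -1880907/533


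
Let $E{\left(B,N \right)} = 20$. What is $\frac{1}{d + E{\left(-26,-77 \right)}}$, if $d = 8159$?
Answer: $\frac{1}{8179} \approx 0.00012226$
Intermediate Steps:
$\frac{1}{d + E{\left(-26,-77 \right)}} = \frac{1}{8159 + 20} = \frac{1}{8179}$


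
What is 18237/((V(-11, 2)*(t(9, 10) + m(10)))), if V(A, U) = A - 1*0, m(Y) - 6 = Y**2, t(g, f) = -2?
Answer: -18237/1144 ≈ -15.941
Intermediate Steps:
m(Y) = 6 + Y**2
V(A, U) = A (V(A, U) = A + 0 = A)
18237/((V(-11, 2)*(t(9, 10) + m(10)))) = 18237/((-11*(-2 + (6 + 10**2)))) = 18237/((-11*(-2 + (6 + 100)))) = 18237/((-11*(-2 + 106))) = 18237/((-11*104)) = 18237/(-1144) = 18237*(-1/1144) = -18237/1144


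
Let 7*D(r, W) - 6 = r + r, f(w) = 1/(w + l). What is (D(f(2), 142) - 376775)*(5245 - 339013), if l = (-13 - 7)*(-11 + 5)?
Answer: 53697449618544/427 ≈ 1.2576e+11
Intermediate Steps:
l = 120 (l = -20*(-6) = 120)
f(w) = 1/(120 + w) (f(w) = 1/(w + 120) = 1/(120 + w))
D(r, W) = 6/7 + 2*r/7 (D(r, W) = 6/7 + (r + r)/7 = 6/7 + (2*r)/7 = 6/7 + 2*r/7)
(D(f(2), 142) - 376775)*(5245 - 339013) = ((6/7 + 2/(7*(120 + 2))) - 376775)*(5245 - 339013) = ((6/7 + (2/7)/122) - 376775)*(-333768) = ((6/7 + (2/7)*(1/122)) - 376775)*(-333768) = ((6/7 + 1/427) - 376775)*(-333768) = (367/427 - 376775)*(-333768) = -160882558/427*(-333768) = 53697449618544/427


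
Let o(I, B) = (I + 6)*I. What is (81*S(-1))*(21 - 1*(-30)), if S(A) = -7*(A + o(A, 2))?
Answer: 173502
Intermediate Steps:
o(I, B) = I*(6 + I) (o(I, B) = (6 + I)*I = I*(6 + I))
S(A) = -7*A - 7*A*(6 + A) (S(A) = -7*(A + A*(6 + A)) = -7*A - 7*A*(6 + A))
(81*S(-1))*(21 - 1*(-30)) = (81*(7*(-1)*(-7 - 1*(-1))))*(21 - 1*(-30)) = (81*(7*(-1)*(-7 + 1)))*(21 + 30) = (81*(7*(-1)*(-6)))*51 = (81*42)*51 = 3402*51 = 173502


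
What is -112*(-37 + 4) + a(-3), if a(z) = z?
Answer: 3693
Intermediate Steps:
-112*(-37 + 4) + a(-3) = -112*(-37 + 4) - 3 = -112*(-33) - 3 = 3696 - 3 = 3693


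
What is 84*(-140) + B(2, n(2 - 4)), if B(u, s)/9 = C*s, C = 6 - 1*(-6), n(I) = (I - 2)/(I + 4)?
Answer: -11976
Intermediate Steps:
n(I) = (-2 + I)/(4 + I)
C = 12 (C = 6 + 6 = 12)
B(u, s) = 108*s (B(u, s) = 9*(12*s) = 108*s)
84*(-140) + B(2, n(2 - 4)) = 84*(-140) + 108*((-2 + (2 - 4))/(4 + (2 - 4))) = -11760 + 108*((-2 - 2)/(4 - 2)) = -11760 + 108*(-4/2) = -11760 + 108*((½)*(-4)) = -11760 + 108*(-2) = -11760 - 216 = -11976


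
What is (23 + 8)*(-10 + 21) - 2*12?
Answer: 317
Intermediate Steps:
(23 + 8)*(-10 + 21) - 2*12 = 31*11 - 24 = 341 - 24 = 317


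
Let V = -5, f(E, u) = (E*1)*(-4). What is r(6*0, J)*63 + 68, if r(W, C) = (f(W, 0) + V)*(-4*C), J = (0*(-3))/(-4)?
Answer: 68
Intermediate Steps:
f(E, u) = -4*E (f(E, u) = E*(-4) = -4*E)
J = 0 (J = 0*(-1/4) = 0)
r(W, C) = -4*C*(-5 - 4*W) (r(W, C) = (-4*W - 5)*(-4*C) = (-5 - 4*W)*(-4*C) = -4*C*(-5 - 4*W))
r(6*0, J)*63 + 68 = (4*0*(5 + 4*(6*0)))*63 + 68 = (4*0*(5 + 4*0))*63 + 68 = (4*0*(5 + 0))*63 + 68 = (4*0*5)*63 + 68 = 0*63 + 68 = 0 + 68 = 68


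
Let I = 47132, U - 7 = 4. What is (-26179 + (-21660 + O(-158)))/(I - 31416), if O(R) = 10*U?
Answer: -47729/15716 ≈ -3.0370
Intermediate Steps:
U = 11 (U = 7 + 4 = 11)
O(R) = 110 (O(R) = 10*11 = 110)
(-26179 + (-21660 + O(-158)))/(I - 31416) = (-26179 + (-21660 + 110))/(47132 - 31416) = (-26179 - 21550)/15716 = -47729*1/15716 = -47729/15716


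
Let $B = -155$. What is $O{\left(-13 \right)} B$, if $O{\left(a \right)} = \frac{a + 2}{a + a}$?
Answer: $- \frac{1705}{26} \approx -65.577$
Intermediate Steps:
$O{\left(a \right)} = \frac{2 + a}{2 a}$
$O{\left(-13 \right)} B = \frac{2 - 13}{2 \left(-13\right)} \left(-155\right) = \frac{1}{2} \left(- \frac{1}{13}\right) \left(-11\right) \left(-155\right) = \frac{11}{26} \left(-155\right) = - \frac{1705}{26}$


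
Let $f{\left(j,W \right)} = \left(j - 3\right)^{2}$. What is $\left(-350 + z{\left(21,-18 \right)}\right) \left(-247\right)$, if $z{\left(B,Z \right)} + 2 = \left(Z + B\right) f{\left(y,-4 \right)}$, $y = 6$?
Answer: $80275$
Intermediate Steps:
$f{\left(j,W \right)} = \left(-3 + j\right)^{2}$
$z{\left(B,Z \right)} = -2 + 9 B + 9 Z$ ($z{\left(B,Z \right)} = -2 + \left(Z + B\right) \left(-3 + 6\right)^{2} = -2 + \left(B + Z\right) 3^{2} = -2 + \left(B + Z\right) 9 = -2 + \left(9 B + 9 Z\right) = -2 + 9 B + 9 Z$)
$\left(-350 + z{\left(21,-18 \right)}\right) \left(-247\right) = \left(-350 + \left(-2 + 9 \cdot 21 + 9 \left(-18\right)\right)\right) \left(-247\right) = \left(-350 - -25\right) \left(-247\right) = \left(-350 + 25\right) \left(-247\right) = \left(-325\right) \left(-247\right) = 80275$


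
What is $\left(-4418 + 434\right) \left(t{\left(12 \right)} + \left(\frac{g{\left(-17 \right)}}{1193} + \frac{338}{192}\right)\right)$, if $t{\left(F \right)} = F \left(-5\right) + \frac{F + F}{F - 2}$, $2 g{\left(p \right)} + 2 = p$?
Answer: $\frac{2654384737}{11930} \approx 2.225 \cdot 10^{5}$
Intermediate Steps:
$g{\left(p \right)} = -1 + \frac{p}{2}$
$t{\left(F \right)} = - 5 F + \frac{2 F}{-2 + F}$
$\left(-4418 + 434\right) \left(t{\left(12 \right)} + \left(\frac{g{\left(-17 \right)}}{1193} + \frac{338}{192}\right)\right) = \left(-4418 + 434\right) \left(\frac{12 \left(12 - 60\right)}{-2 + 12} + \left(\frac{-1 + \frac{1}{2} \left(-17\right)}{1193} + \frac{338}{192}\right)\right) = - 3984 \left(\frac{12 \left(12 - 60\right)}{10} + \left(\left(-1 - \frac{17}{2}\right) \frac{1}{1193} + 338 \cdot \frac{1}{192}\right)\right) = - 3984 \left(12 \cdot \frac{1}{10} \left(-48\right) + \left(\left(- \frac{19}{2}\right) \frac{1}{1193} + \frac{169}{96}\right)\right) = - 3984 \left(- \frac{288}{5} + \left(- \frac{19}{2386} + \frac{169}{96}\right)\right) = - 3984 \left(- \frac{288}{5} + \frac{200705}{114528}\right) = \left(-3984\right) \left(- \frac{31980539}{572640}\right) = \frac{2654384737}{11930}$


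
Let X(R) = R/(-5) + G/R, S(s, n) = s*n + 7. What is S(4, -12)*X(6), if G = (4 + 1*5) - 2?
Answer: 41/30 ≈ 1.3667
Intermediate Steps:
S(s, n) = 7 + n*s (S(s, n) = n*s + 7 = 7 + n*s)
G = 7 (G = (4 + 5) - 2 = 9 - 2 = 7)
X(R) = 7/R - R/5 (X(R) = R/(-5) + 7/R = R*(-⅕) + 7/R = -R/5 + 7/R = 7/R - R/5)
S(4, -12)*X(6) = (7 - 12*4)*(7/6 - ⅕*6) = (7 - 48)*(7*(⅙) - 6/5) = -41*(7/6 - 6/5) = -41*(-1/30) = 41/30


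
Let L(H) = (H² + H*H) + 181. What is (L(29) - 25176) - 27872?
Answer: -51185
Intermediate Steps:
L(H) = 181 + 2*H² (L(H) = (H² + H²) + 181 = 2*H² + 181 = 181 + 2*H²)
(L(29) - 25176) - 27872 = ((181 + 2*29²) - 25176) - 27872 = ((181 + 2*841) - 25176) - 27872 = ((181 + 1682) - 25176) - 27872 = (1863 - 25176) - 27872 = -23313 - 27872 = -51185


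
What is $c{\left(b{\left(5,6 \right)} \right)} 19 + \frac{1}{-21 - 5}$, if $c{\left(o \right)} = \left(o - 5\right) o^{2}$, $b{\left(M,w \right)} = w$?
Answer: $\frac{17783}{26} \approx 683.96$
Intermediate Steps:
$c{\left(o \right)} = o^{2} \left(-5 + o\right)$ ($c{\left(o \right)} = \left(-5 + o\right) o^{2} = o^{2} \left(-5 + o\right)$)
$c{\left(b{\left(5,6 \right)} \right)} 19 + \frac{1}{-21 - 5} = 6^{2} \left(-5 + 6\right) 19 + \frac{1}{-21 - 5} = 36 \cdot 1 \cdot 19 + \frac{1}{-26} = 36 \cdot 19 - \frac{1}{26} = 684 - \frac{1}{26} = \frac{17783}{26}$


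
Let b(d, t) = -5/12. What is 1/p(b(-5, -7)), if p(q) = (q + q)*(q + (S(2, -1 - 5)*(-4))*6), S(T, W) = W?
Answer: -72/8615 ≈ -0.0083575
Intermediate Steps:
b(d, t) = -5/12 (b(d, t) = -5*1/12 = -5/12)
p(q) = 2*q*(144 + q) (p(q) = (q + q)*(q + ((-1 - 5)*(-4))*6) = (2*q)*(q - 6*(-4)*6) = (2*q)*(q + 24*6) = (2*q)*(q + 144) = (2*q)*(144 + q) = 2*q*(144 + q))
1/p(b(-5, -7)) = 1/(2*(-5/12)*(144 - 5/12)) = 1/(2*(-5/12)*(1723/12)) = 1/(-8615/72) = -72/8615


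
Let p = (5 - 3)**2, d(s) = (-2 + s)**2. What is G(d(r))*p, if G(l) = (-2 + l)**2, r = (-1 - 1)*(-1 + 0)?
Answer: 16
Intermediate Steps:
r = 2 (r = -2*(-1) = 2)
p = 4 (p = 2**2 = 4)
G(d(r))*p = (-2 + (-2 + 2)**2)**2*4 = (-2 + 0**2)**2*4 = (-2 + 0)**2*4 = (-2)**2*4 = 4*4 = 16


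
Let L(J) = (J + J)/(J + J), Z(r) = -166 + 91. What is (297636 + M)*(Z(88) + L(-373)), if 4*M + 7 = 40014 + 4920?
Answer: -45712427/2 ≈ -2.2856e+7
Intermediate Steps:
Z(r) = -75
M = 44927/4 (M = -7/4 + (40014 + 4920)/4 = -7/4 + (1/4)*44934 = -7/4 + 22467/2 = 44927/4 ≈ 11232.)
L(J) = 1 (L(J) = (2*J)/((2*J)) = (2*J)*(1/(2*J)) = 1)
(297636 + M)*(Z(88) + L(-373)) = (297636 + 44927/4)*(-75 + 1) = (1235471/4)*(-74) = -45712427/2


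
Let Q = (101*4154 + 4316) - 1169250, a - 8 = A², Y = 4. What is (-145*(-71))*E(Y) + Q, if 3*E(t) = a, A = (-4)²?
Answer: 160580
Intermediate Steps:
A = 16
a = 264 (a = 8 + 16² = 8 + 256 = 264)
E(t) = 88 (E(t) = (⅓)*264 = 88)
Q = -745380 (Q = (419554 + 4316) - 1169250 = 423870 - 1169250 = -745380)
(-145*(-71))*E(Y) + Q = -145*(-71)*88 - 745380 = 10295*88 - 745380 = 905960 - 745380 = 160580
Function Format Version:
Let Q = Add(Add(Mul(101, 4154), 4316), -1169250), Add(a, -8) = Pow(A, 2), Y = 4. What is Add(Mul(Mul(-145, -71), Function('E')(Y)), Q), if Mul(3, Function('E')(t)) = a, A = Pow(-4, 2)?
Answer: 160580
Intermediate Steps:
A = 16
a = 264 (a = Add(8, Pow(16, 2)) = Add(8, 256) = 264)
Function('E')(t) = 88 (Function('E')(t) = Mul(Rational(1, 3), 264) = 88)
Q = -745380 (Q = Add(Add(419554, 4316), -1169250) = Add(423870, -1169250) = -745380)
Add(Mul(Mul(-145, -71), Function('E')(Y)), Q) = Add(Mul(Mul(-145, -71), 88), -745380) = Add(Mul(10295, 88), -745380) = Add(905960, -745380) = 160580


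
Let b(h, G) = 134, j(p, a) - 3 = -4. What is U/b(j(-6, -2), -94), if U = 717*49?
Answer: 35133/134 ≈ 262.19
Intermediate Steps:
j(p, a) = -1 (j(p, a) = 3 - 4 = -1)
U = 35133
U/b(j(-6, -2), -94) = 35133/134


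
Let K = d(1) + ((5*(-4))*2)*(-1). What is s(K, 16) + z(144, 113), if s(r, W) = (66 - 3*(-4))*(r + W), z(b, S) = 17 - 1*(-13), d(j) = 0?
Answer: 4398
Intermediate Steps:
z(b, S) = 30 (z(b, S) = 17 + 13 = 30)
K = 40 (K = 0 + ((5*(-4))*2)*(-1) = 0 - 20*2*(-1) = 0 - 40*(-1) = 0 + 40 = 40)
s(r, W) = 78*W + 78*r (s(r, W) = (66 + 12)*(W + r) = 78*(W + r) = 78*W + 78*r)
s(K, 16) + z(144, 113) = (78*16 + 78*40) + 30 = (1248 + 3120) + 30 = 4368 + 30 = 4398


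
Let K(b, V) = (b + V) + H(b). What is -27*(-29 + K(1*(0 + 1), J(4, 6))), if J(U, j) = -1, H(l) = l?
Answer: 756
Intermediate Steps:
K(b, V) = V + 2*b (K(b, V) = (b + V) + b = (V + b) + b = V + 2*b)
-27*(-29 + K(1*(0 + 1), J(4, 6))) = -27*(-29 + (-1 + 2*(1*(0 + 1)))) = -27*(-29 + (-1 + 2*(1*1))) = -27*(-29 + (-1 + 2*1)) = -27*(-29 + (-1 + 2)) = -27*(-29 + 1) = -27*(-28) = 756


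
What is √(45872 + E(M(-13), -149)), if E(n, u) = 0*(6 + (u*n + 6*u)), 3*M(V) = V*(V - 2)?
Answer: 4*√2867 ≈ 214.18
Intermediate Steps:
M(V) = V*(-2 + V)/3 (M(V) = (V*(V - 2))/3 = (V*(-2 + V))/3 = V*(-2 + V)/3)
E(n, u) = 0 (E(n, u) = 0*(6 + (n*u + 6*u)) = 0*(6 + (6*u + n*u)) = 0*(6 + 6*u + n*u) = 0)
√(45872 + E(M(-13), -149)) = √(45872 + 0) = √45872 = 4*√2867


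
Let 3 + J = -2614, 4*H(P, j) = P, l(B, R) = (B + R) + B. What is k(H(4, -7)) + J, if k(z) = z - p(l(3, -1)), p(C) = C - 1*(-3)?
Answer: -2624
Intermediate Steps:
l(B, R) = R + 2*B
H(P, j) = P/4
J = -2617 (J = -3 - 2614 = -2617)
p(C) = 3 + C (p(C) = C + 3 = 3 + C)
k(z) = -8 + z (k(z) = z - (3 + (-1 + 2*3)) = z - (3 + (-1 + 6)) = z - (3 + 5) = z - 1*8 = z - 8 = -8 + z)
k(H(4, -7)) + J = (-8 + (¼)*4) - 2617 = (-8 + 1) - 2617 = -7 - 2617 = -2624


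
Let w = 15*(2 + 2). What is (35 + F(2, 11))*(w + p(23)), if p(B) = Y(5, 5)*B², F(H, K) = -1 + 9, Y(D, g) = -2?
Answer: -42914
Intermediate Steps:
F(H, K) = 8
p(B) = -2*B²
w = 60 (w = 15*4 = 60)
(35 + F(2, 11))*(w + p(23)) = (35 + 8)*(60 - 2*23²) = 43*(60 - 2*529) = 43*(60 - 1058) = 43*(-998) = -42914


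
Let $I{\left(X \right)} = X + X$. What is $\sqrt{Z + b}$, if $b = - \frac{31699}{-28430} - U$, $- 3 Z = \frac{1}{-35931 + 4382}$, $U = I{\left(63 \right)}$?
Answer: $\frac{i \sqrt{904227521869299301170}}{2690814210} \approx 11.175 i$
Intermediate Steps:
$I{\left(X \right)} = 2 X$
$U = 126$ ($U = 2 \cdot 63 = 126$)
$Z = \frac{1}{94647}$ ($Z = - \frac{1}{3 \left(-35931 + 4382\right)} = - \frac{1}{3 \left(-31549\right)} = \left(- \frac{1}{3}\right) \left(- \frac{1}{31549}\right) = \frac{1}{94647} \approx 1.0566 \cdot 10^{-5}$)
$b = - \frac{3550481}{28430}$ ($b = - \frac{31699}{-28430} - 126 = \left(-31699\right) \left(- \frac{1}{28430}\right) - 126 = \frac{31699}{28430} - 126 = - \frac{3550481}{28430} \approx -124.89$)
$\sqrt{Z + b} = \sqrt{\frac{1}{94647} - \frac{3550481}{28430}} = \sqrt{- \frac{336042346777}{2690814210}} = \frac{i \sqrt{904227521869299301170}}{2690814210}$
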